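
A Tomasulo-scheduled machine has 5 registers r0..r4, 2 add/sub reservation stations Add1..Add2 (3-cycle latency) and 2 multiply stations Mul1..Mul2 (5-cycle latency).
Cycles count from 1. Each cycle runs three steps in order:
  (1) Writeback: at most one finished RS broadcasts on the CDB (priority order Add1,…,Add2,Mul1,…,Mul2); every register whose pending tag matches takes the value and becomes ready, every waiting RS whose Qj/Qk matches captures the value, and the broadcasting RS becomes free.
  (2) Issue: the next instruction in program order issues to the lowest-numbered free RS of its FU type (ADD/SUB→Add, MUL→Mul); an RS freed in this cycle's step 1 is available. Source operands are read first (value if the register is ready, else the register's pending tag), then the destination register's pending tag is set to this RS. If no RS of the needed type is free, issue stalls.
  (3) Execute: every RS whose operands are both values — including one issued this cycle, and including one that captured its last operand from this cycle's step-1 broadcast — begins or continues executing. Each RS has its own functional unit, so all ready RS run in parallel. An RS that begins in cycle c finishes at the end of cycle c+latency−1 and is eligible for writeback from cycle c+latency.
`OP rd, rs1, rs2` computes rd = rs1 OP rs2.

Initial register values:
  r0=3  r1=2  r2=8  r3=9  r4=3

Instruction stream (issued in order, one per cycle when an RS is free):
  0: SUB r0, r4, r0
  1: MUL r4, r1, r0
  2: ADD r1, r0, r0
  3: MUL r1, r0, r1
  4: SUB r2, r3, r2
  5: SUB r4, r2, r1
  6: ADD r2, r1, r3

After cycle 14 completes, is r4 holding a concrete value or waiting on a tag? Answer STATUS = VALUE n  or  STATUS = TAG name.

STATUS = TAG Add2

c1: issue SUB r0<-Add1 | r0:Add1,r1:2,r2:8,r3:9,r4:3
c2: issue MUL r4<-Mul1 | r0:Add1,r1:2,r2:8,r3:9,r4:Mul1
c3: issue ADD r1<-Add2 | r0:Add1,r1:Add2,r2:8,r3:9,r4:Mul1
c4: CDB Add1=0; issue MUL r1<-Mul2 | r0:0,r1:Mul2,r2:8,r3:9,r4:Mul1
c5: issue SUB r2<-Add1 | r0:0,r1:Mul2,r2:Add1,r3:9,r4:Mul1
c6: stall | r0:0,r1:Mul2,r2:Add1,r3:9,r4:Mul1
c7: CDB Add2=0; issue SUB r4<-Add2 | r0:0,r1:Mul2,r2:Add1,r3:9,r4:Add2
c8: CDB Add1=1; issue ADD r2<-Add1 | r0:0,r1:Mul2,r2:Add1,r3:9,r4:Add2
c9: CDB Mul1=0 | r0:0,r1:Mul2,r2:Add1,r3:9,r4:Add2
c10: - | r0:0,r1:Mul2,r2:Add1,r3:9,r4:Add2
c11: - | r0:0,r1:Mul2,r2:Add1,r3:9,r4:Add2
c12: CDB Mul2=0 | r0:0,r1:0,r2:Add1,r3:9,r4:Add2
c13: - | r0:0,r1:0,r2:Add1,r3:9,r4:Add2
c14: - | r0:0,r1:0,r2:Add1,r3:9,r4:Add2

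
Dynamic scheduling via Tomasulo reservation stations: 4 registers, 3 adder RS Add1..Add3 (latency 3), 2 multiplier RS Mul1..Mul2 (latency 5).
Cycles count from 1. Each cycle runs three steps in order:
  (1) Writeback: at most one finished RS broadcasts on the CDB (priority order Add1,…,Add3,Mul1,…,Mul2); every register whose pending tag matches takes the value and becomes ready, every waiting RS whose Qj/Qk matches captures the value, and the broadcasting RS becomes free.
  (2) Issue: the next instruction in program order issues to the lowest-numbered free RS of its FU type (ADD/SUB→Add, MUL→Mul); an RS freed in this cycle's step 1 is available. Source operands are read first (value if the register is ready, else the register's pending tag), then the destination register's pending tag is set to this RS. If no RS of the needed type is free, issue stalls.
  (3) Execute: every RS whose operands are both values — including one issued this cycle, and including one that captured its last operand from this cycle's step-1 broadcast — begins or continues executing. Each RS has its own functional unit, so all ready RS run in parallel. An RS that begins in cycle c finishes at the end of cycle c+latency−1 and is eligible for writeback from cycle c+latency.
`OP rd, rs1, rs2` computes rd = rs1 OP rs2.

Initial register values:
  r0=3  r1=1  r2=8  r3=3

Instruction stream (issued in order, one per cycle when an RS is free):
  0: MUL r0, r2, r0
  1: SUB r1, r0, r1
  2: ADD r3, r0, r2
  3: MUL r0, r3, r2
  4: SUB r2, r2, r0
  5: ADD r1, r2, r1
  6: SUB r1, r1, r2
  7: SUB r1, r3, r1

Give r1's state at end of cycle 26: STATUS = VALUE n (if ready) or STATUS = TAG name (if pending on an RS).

cycle 1: issue MUL r0<-Mul1 // r0:Mul1,r1:1,r2:8,r3:3
cycle 2: issue SUB r1<-Add1 // r0:Mul1,r1:Add1,r2:8,r3:3
cycle 3: issue ADD r3<-Add2 // r0:Mul1,r1:Add1,r2:8,r3:Add2
cycle 4: issue MUL r0<-Mul2 // r0:Mul2,r1:Add1,r2:8,r3:Add2
cycle 5: issue SUB r2<-Add3 // r0:Mul2,r1:Add1,r2:Add3,r3:Add2
cycle 6: CDB Mul1=24; stall // r0:Mul2,r1:Add1,r2:Add3,r3:Add2
cycle 7: stall // r0:Mul2,r1:Add1,r2:Add3,r3:Add2
cycle 8: stall // r0:Mul2,r1:Add1,r2:Add3,r3:Add2
cycle 9: CDB Add1=23; issue ADD r1<-Add1 // r0:Mul2,r1:Add1,r2:Add3,r3:Add2
cycle 10: CDB Add2=32; issue SUB r1<-Add2 // r0:Mul2,r1:Add2,r2:Add3,r3:32
cycle 11: stall // r0:Mul2,r1:Add2,r2:Add3,r3:32
cycle 12: stall // r0:Mul2,r1:Add2,r2:Add3,r3:32
cycle 13: stall // r0:Mul2,r1:Add2,r2:Add3,r3:32
cycle 14: stall // r0:Mul2,r1:Add2,r2:Add3,r3:32
cycle 15: CDB Mul2=256; stall // r0:256,r1:Add2,r2:Add3,r3:32
cycle 16: stall // r0:256,r1:Add2,r2:Add3,r3:32
cycle 17: stall // r0:256,r1:Add2,r2:Add3,r3:32
cycle 18: CDB Add3=-248; issue SUB r1<-Add3 // r0:256,r1:Add3,r2:-248,r3:32
cycle 19: - // r0:256,r1:Add3,r2:-248,r3:32
cycle 20: - // r0:256,r1:Add3,r2:-248,r3:32
cycle 21: CDB Add1=-225 // r0:256,r1:Add3,r2:-248,r3:32
cycle 22: - // r0:256,r1:Add3,r2:-248,r3:32
cycle 23: - // r0:256,r1:Add3,r2:-248,r3:32
cycle 24: CDB Add2=23 // r0:256,r1:Add3,r2:-248,r3:32
cycle 25: - // r0:256,r1:Add3,r2:-248,r3:32
cycle 26: - // r0:256,r1:Add3,r2:-248,r3:32

STATUS = TAG Add3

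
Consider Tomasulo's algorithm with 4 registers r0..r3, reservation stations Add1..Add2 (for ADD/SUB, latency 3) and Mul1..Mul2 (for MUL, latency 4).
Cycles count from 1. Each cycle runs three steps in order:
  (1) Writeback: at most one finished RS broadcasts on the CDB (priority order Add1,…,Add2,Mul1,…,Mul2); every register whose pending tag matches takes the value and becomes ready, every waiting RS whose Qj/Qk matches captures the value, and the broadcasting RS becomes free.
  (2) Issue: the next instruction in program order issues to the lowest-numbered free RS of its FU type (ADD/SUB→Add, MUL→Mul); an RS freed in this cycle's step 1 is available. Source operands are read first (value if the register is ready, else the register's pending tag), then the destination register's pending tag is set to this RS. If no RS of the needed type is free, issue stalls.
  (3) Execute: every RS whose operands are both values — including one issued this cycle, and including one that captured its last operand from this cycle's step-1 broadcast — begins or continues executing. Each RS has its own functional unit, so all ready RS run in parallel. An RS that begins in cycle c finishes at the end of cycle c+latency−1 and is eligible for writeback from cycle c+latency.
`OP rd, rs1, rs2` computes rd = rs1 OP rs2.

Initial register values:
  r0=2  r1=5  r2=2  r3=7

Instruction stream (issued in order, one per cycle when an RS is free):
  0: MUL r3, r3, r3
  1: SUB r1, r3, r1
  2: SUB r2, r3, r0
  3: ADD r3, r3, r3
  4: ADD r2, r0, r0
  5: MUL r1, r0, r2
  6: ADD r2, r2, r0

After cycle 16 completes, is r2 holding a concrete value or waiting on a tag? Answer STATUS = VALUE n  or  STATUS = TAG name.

  c1: issue MUL r3<-Mul1  regs: r0:2,r1:5,r2:2,r3:Mul1
  c2: issue SUB r1<-Add1  regs: r0:2,r1:Add1,r2:2,r3:Mul1
  c3: issue SUB r2<-Add2  regs: r0:2,r1:Add1,r2:Add2,r3:Mul1
  c4: stall  regs: r0:2,r1:Add1,r2:Add2,r3:Mul1
  c5: CDB Mul1=49; stall  regs: r0:2,r1:Add1,r2:Add2,r3:49
  c6: stall  regs: r0:2,r1:Add1,r2:Add2,r3:49
  c7: stall  regs: r0:2,r1:Add1,r2:Add2,r3:49
  c8: CDB Add1=44; issue ADD r3<-Add1  regs: r0:2,r1:44,r2:Add2,r3:Add1
  c9: CDB Add2=47; issue ADD r2<-Add2  regs: r0:2,r1:44,r2:Add2,r3:Add1
  c10: issue MUL r1<-Mul1  regs: r0:2,r1:Mul1,r2:Add2,r3:Add1
  c11: CDB Add1=98; issue ADD r2<-Add1  regs: r0:2,r1:Mul1,r2:Add1,r3:98
  c12: CDB Add2=4  regs: r0:2,r1:Mul1,r2:Add1,r3:98
  c13: -  regs: r0:2,r1:Mul1,r2:Add1,r3:98
  c14: -  regs: r0:2,r1:Mul1,r2:Add1,r3:98
  c15: CDB Add1=6  regs: r0:2,r1:Mul1,r2:6,r3:98
  c16: CDB Mul1=8  regs: r0:2,r1:8,r2:6,r3:98

STATUS = VALUE 6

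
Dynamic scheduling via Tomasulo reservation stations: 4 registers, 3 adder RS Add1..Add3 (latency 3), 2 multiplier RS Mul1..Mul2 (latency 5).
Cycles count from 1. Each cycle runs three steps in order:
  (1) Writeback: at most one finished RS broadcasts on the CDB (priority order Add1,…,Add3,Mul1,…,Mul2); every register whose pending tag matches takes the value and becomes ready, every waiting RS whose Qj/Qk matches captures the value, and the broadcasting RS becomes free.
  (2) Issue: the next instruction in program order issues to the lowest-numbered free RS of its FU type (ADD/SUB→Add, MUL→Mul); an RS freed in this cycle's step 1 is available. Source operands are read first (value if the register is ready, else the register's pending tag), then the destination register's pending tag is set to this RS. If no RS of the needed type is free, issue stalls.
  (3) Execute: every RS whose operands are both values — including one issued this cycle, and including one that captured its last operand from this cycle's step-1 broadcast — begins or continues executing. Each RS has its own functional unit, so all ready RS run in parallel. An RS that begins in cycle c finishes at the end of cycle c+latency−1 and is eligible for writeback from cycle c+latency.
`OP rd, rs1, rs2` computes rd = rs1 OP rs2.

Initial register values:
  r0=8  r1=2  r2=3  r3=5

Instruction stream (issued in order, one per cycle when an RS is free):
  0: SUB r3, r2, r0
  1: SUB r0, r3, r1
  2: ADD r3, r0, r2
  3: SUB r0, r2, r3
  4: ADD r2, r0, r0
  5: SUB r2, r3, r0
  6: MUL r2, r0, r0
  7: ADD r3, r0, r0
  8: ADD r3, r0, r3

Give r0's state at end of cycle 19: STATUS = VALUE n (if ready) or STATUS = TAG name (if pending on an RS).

STATUS = VALUE 7

c1: issue SUB r3<-Add1 | r0:8,r1:2,r2:3,r3:Add1
c2: issue SUB r0<-Add2 | r0:Add2,r1:2,r2:3,r3:Add1
c3: issue ADD r3<-Add3 | r0:Add2,r1:2,r2:3,r3:Add3
c4: CDB Add1=-5; issue SUB r0<-Add1 | r0:Add1,r1:2,r2:3,r3:Add3
c5: stall | r0:Add1,r1:2,r2:3,r3:Add3
c6: stall | r0:Add1,r1:2,r2:3,r3:Add3
c7: CDB Add2=-7; issue ADD r2<-Add2 | r0:Add1,r1:2,r2:Add2,r3:Add3
c8: stall | r0:Add1,r1:2,r2:Add2,r3:Add3
c9: stall | r0:Add1,r1:2,r2:Add2,r3:Add3
c10: CDB Add3=-4; issue SUB r2<-Add3 | r0:Add1,r1:2,r2:Add3,r3:-4
c11: issue MUL r2<-Mul1 | r0:Add1,r1:2,r2:Mul1,r3:-4
c12: stall | r0:Add1,r1:2,r2:Mul1,r3:-4
c13: CDB Add1=7; issue ADD r3<-Add1 | r0:7,r1:2,r2:Mul1,r3:Add1
c14: stall | r0:7,r1:2,r2:Mul1,r3:Add1
c15: stall | r0:7,r1:2,r2:Mul1,r3:Add1
c16: CDB Add1=14; issue ADD r3<-Add1 | r0:7,r1:2,r2:Mul1,r3:Add1
c17: CDB Add2=14 | r0:7,r1:2,r2:Mul1,r3:Add1
c18: CDB Add3=-11 | r0:7,r1:2,r2:Mul1,r3:Add1
c19: CDB Add1=21 | r0:7,r1:2,r2:Mul1,r3:21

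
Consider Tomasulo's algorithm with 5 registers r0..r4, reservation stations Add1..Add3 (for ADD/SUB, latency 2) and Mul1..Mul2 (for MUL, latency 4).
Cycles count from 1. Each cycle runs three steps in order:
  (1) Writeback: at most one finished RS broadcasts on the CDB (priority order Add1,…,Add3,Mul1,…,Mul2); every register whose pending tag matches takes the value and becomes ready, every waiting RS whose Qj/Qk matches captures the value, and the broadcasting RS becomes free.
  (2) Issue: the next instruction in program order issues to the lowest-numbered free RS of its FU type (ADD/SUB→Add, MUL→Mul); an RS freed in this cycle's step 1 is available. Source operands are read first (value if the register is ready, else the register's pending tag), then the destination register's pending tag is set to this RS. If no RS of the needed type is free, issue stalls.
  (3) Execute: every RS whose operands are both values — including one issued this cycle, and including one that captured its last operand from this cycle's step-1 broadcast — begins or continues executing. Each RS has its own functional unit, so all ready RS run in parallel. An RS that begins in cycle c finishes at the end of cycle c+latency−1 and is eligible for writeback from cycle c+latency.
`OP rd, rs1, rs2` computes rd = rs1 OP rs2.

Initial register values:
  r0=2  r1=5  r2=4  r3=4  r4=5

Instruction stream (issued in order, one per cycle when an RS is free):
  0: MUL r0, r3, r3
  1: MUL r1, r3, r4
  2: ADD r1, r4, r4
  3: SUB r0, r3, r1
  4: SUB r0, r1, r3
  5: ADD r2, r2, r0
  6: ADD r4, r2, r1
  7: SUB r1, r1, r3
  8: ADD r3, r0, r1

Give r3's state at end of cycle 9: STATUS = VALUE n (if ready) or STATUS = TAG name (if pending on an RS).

STATUS = TAG Add3

cycle 1: issue MUL r0<-Mul1 // r0:Mul1,r1:5,r2:4,r3:4,r4:5
cycle 2: issue MUL r1<-Mul2 // r0:Mul1,r1:Mul2,r2:4,r3:4,r4:5
cycle 3: issue ADD r1<-Add1 // r0:Mul1,r1:Add1,r2:4,r3:4,r4:5
cycle 4: issue SUB r0<-Add2 // r0:Add2,r1:Add1,r2:4,r3:4,r4:5
cycle 5: CDB Add1=10; issue SUB r0<-Add1 // r0:Add1,r1:10,r2:4,r3:4,r4:5
cycle 6: CDB Mul1=16; issue ADD r2<-Add3 // r0:Add1,r1:10,r2:Add3,r3:4,r4:5
cycle 7: CDB Add1=6; issue ADD r4<-Add1 // r0:6,r1:10,r2:Add3,r3:4,r4:Add1
cycle 8: CDB Add2=-6; issue SUB r1<-Add2 // r0:6,r1:Add2,r2:Add3,r3:4,r4:Add1
cycle 9: CDB Add3=10; issue ADD r3<-Add3 // r0:6,r1:Add2,r2:10,r3:Add3,r4:Add1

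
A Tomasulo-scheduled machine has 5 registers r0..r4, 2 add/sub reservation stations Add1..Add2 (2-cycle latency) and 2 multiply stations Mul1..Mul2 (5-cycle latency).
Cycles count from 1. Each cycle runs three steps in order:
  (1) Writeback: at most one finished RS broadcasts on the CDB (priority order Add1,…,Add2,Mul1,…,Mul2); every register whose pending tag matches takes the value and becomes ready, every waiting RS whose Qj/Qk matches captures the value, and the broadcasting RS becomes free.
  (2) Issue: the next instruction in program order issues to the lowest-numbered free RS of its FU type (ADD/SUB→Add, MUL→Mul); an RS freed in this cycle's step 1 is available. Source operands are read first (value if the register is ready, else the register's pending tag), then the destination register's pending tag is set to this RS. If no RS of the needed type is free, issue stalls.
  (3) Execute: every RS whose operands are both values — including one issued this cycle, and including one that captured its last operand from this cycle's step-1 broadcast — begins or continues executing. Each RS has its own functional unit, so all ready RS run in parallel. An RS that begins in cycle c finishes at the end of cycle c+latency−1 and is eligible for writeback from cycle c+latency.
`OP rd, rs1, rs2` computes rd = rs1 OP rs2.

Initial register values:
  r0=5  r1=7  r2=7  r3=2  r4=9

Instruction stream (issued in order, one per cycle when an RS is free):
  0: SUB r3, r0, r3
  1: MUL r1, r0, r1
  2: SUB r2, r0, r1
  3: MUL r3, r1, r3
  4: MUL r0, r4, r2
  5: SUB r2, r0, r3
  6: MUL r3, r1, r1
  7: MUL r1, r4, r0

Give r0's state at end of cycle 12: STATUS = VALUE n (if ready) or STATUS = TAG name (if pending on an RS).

cycle 1: issue SUB r3<-Add1 // r0:5,r1:7,r2:7,r3:Add1,r4:9
cycle 2: issue MUL r1<-Mul1 // r0:5,r1:Mul1,r2:7,r3:Add1,r4:9
cycle 3: CDB Add1=3; issue SUB r2<-Add1 // r0:5,r1:Mul1,r2:Add1,r3:3,r4:9
cycle 4: issue MUL r3<-Mul2 // r0:5,r1:Mul1,r2:Add1,r3:Mul2,r4:9
cycle 5: stall // r0:5,r1:Mul1,r2:Add1,r3:Mul2,r4:9
cycle 6: stall // r0:5,r1:Mul1,r2:Add1,r3:Mul2,r4:9
cycle 7: CDB Mul1=35; issue MUL r0<-Mul1 // r0:Mul1,r1:35,r2:Add1,r3:Mul2,r4:9
cycle 8: issue SUB r2<-Add2 // r0:Mul1,r1:35,r2:Add2,r3:Mul2,r4:9
cycle 9: CDB Add1=-30; stall // r0:Mul1,r1:35,r2:Add2,r3:Mul2,r4:9
cycle 10: stall // r0:Mul1,r1:35,r2:Add2,r3:Mul2,r4:9
cycle 11: stall // r0:Mul1,r1:35,r2:Add2,r3:Mul2,r4:9
cycle 12: CDB Mul2=105; issue MUL r3<-Mul2 // r0:Mul1,r1:35,r2:Add2,r3:Mul2,r4:9

STATUS = TAG Mul1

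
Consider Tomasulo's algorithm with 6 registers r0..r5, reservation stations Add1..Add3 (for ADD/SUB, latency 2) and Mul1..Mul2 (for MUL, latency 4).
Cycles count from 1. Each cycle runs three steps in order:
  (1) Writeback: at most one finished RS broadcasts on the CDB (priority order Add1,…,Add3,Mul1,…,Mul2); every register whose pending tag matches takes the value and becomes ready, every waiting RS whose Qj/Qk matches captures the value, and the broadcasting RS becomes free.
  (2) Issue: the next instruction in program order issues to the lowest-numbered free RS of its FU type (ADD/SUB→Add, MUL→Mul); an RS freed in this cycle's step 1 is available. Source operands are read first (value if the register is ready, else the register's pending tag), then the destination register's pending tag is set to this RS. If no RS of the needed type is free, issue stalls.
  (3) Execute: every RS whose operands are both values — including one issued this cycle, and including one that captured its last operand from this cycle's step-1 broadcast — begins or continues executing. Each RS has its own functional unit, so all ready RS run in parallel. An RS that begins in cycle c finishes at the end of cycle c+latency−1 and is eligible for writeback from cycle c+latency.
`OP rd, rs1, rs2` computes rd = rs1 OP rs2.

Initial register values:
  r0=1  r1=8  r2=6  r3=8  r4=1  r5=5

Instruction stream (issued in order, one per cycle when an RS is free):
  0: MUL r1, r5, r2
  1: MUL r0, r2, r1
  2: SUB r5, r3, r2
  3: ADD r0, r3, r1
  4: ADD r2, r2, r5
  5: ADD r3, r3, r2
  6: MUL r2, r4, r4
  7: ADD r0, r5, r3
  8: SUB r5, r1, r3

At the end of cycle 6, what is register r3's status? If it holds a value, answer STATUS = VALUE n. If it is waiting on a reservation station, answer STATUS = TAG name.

cycle 1: issue MUL r1<-Mul1 // r0:1,r1:Mul1,r2:6,r3:8,r4:1,r5:5
cycle 2: issue MUL r0<-Mul2 // r0:Mul2,r1:Mul1,r2:6,r3:8,r4:1,r5:5
cycle 3: issue SUB r5<-Add1 // r0:Mul2,r1:Mul1,r2:6,r3:8,r4:1,r5:Add1
cycle 4: issue ADD r0<-Add2 // r0:Add2,r1:Mul1,r2:6,r3:8,r4:1,r5:Add1
cycle 5: CDB Add1=2; issue ADD r2<-Add1 // r0:Add2,r1:Mul1,r2:Add1,r3:8,r4:1,r5:2
cycle 6: CDB Mul1=30; issue ADD r3<-Add3 // r0:Add2,r1:30,r2:Add1,r3:Add3,r4:1,r5:2

STATUS = TAG Add3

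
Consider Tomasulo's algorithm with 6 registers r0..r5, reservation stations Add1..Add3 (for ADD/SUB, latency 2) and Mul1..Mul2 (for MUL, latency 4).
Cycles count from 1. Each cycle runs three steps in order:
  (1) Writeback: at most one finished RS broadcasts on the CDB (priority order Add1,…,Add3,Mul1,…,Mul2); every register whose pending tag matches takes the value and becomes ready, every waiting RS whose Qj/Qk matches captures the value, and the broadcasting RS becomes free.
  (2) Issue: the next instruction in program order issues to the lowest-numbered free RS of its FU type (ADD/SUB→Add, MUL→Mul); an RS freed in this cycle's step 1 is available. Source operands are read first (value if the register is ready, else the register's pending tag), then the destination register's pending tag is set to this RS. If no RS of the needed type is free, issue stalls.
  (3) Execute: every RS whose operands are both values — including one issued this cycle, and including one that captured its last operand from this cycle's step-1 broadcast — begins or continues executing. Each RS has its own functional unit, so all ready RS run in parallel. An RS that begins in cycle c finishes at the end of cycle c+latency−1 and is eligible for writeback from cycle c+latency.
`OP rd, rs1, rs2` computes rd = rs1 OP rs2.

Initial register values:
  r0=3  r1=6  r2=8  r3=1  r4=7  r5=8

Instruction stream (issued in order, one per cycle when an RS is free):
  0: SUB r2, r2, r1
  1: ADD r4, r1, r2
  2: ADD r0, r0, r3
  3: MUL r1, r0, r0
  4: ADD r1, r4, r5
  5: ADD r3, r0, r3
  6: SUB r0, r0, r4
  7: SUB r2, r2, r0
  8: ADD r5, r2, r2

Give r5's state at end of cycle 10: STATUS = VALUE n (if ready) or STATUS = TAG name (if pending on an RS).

STATUS = TAG Add2

cycle 1: issue SUB r2<-Add1 // r0:3,r1:6,r2:Add1,r3:1,r4:7,r5:8
cycle 2: issue ADD r4<-Add2 // r0:3,r1:6,r2:Add1,r3:1,r4:Add2,r5:8
cycle 3: CDB Add1=2; issue ADD r0<-Add1 // r0:Add1,r1:6,r2:2,r3:1,r4:Add2,r5:8
cycle 4: issue MUL r1<-Mul1 // r0:Add1,r1:Mul1,r2:2,r3:1,r4:Add2,r5:8
cycle 5: CDB Add1=4; issue ADD r1<-Add1 // r0:4,r1:Add1,r2:2,r3:1,r4:Add2,r5:8
cycle 6: CDB Add2=8; issue ADD r3<-Add2 // r0:4,r1:Add1,r2:2,r3:Add2,r4:8,r5:8
cycle 7: issue SUB r0<-Add3 // r0:Add3,r1:Add1,r2:2,r3:Add2,r4:8,r5:8
cycle 8: CDB Add1=16; issue SUB r2<-Add1 // r0:Add3,r1:16,r2:Add1,r3:Add2,r4:8,r5:8
cycle 9: CDB Add2=5; issue ADD r5<-Add2 // r0:Add3,r1:16,r2:Add1,r3:5,r4:8,r5:Add2
cycle 10: CDB Add3=-4 // r0:-4,r1:16,r2:Add1,r3:5,r4:8,r5:Add2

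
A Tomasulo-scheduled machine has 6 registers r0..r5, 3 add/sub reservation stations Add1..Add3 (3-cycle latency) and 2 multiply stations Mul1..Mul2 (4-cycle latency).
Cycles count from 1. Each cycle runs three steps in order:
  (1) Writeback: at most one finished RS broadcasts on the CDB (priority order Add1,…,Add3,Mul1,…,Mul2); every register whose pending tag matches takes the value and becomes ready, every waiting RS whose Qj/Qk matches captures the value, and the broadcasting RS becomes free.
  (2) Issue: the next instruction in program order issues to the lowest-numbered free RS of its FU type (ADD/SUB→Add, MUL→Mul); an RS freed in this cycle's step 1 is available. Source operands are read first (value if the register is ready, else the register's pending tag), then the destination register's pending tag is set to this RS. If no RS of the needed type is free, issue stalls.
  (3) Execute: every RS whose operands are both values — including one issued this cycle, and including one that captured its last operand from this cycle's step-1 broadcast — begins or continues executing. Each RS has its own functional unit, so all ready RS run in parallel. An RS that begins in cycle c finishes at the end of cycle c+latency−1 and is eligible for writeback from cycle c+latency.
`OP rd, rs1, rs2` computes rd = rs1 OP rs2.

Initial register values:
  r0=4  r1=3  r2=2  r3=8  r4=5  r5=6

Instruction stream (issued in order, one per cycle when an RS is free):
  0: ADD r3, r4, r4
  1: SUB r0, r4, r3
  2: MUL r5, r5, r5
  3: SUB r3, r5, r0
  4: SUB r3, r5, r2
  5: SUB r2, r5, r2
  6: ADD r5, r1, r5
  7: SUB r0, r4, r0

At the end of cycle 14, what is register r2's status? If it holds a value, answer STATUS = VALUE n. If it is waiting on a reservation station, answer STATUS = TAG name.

cycle 1: issue ADD r3<-Add1 // r0:4,r1:3,r2:2,r3:Add1,r4:5,r5:6
cycle 2: issue SUB r0<-Add2 // r0:Add2,r1:3,r2:2,r3:Add1,r4:5,r5:6
cycle 3: issue MUL r5<-Mul1 // r0:Add2,r1:3,r2:2,r3:Add1,r4:5,r5:Mul1
cycle 4: CDB Add1=10; issue SUB r3<-Add1 // r0:Add2,r1:3,r2:2,r3:Add1,r4:5,r5:Mul1
cycle 5: issue SUB r3<-Add3 // r0:Add2,r1:3,r2:2,r3:Add3,r4:5,r5:Mul1
cycle 6: stall // r0:Add2,r1:3,r2:2,r3:Add3,r4:5,r5:Mul1
cycle 7: CDB Add2=-5; issue SUB r2<-Add2 // r0:-5,r1:3,r2:Add2,r3:Add3,r4:5,r5:Mul1
cycle 8: CDB Mul1=36; stall // r0:-5,r1:3,r2:Add2,r3:Add3,r4:5,r5:36
cycle 9: stall // r0:-5,r1:3,r2:Add2,r3:Add3,r4:5,r5:36
cycle 10: stall // r0:-5,r1:3,r2:Add2,r3:Add3,r4:5,r5:36
cycle 11: CDB Add1=41; issue ADD r5<-Add1 // r0:-5,r1:3,r2:Add2,r3:Add3,r4:5,r5:Add1
cycle 12: CDB Add2=34; issue SUB r0<-Add2 // r0:Add2,r1:3,r2:34,r3:Add3,r4:5,r5:Add1
cycle 13: CDB Add3=34 // r0:Add2,r1:3,r2:34,r3:34,r4:5,r5:Add1
cycle 14: CDB Add1=39 // r0:Add2,r1:3,r2:34,r3:34,r4:5,r5:39

STATUS = VALUE 34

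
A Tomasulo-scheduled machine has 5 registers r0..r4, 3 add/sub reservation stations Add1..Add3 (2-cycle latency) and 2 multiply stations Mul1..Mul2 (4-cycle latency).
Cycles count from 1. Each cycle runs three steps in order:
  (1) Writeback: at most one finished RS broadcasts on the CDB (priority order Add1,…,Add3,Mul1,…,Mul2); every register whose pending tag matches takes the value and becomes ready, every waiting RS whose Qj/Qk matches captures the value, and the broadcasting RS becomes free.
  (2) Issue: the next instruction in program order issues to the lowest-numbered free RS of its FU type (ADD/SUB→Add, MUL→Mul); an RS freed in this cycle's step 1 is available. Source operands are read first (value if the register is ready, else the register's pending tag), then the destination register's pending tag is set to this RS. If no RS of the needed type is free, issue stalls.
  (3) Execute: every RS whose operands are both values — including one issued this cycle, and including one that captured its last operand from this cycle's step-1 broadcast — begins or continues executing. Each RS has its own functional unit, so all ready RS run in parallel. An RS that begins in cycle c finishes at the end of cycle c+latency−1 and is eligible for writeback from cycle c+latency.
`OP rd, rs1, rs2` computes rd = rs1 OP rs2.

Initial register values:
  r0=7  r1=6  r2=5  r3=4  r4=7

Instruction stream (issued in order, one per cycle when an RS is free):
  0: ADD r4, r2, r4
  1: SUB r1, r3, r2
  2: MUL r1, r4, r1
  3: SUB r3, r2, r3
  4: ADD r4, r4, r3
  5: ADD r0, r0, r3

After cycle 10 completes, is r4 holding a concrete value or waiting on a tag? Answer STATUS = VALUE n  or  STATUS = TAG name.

  c1: issue ADD r4<-Add1  regs: r0:7,r1:6,r2:5,r3:4,r4:Add1
  c2: issue SUB r1<-Add2  regs: r0:7,r1:Add2,r2:5,r3:4,r4:Add1
  c3: CDB Add1=12; issue MUL r1<-Mul1  regs: r0:7,r1:Mul1,r2:5,r3:4,r4:12
  c4: CDB Add2=-1; issue SUB r3<-Add1  regs: r0:7,r1:Mul1,r2:5,r3:Add1,r4:12
  c5: issue ADD r4<-Add2  regs: r0:7,r1:Mul1,r2:5,r3:Add1,r4:Add2
  c6: CDB Add1=1; issue ADD r0<-Add1  regs: r0:Add1,r1:Mul1,r2:5,r3:1,r4:Add2
  c7: -  regs: r0:Add1,r1:Mul1,r2:5,r3:1,r4:Add2
  c8: CDB Add1=8  regs: r0:8,r1:Mul1,r2:5,r3:1,r4:Add2
  c9: CDB Add2=13  regs: r0:8,r1:Mul1,r2:5,r3:1,r4:13
  c10: CDB Mul1=-12  regs: r0:8,r1:-12,r2:5,r3:1,r4:13

STATUS = VALUE 13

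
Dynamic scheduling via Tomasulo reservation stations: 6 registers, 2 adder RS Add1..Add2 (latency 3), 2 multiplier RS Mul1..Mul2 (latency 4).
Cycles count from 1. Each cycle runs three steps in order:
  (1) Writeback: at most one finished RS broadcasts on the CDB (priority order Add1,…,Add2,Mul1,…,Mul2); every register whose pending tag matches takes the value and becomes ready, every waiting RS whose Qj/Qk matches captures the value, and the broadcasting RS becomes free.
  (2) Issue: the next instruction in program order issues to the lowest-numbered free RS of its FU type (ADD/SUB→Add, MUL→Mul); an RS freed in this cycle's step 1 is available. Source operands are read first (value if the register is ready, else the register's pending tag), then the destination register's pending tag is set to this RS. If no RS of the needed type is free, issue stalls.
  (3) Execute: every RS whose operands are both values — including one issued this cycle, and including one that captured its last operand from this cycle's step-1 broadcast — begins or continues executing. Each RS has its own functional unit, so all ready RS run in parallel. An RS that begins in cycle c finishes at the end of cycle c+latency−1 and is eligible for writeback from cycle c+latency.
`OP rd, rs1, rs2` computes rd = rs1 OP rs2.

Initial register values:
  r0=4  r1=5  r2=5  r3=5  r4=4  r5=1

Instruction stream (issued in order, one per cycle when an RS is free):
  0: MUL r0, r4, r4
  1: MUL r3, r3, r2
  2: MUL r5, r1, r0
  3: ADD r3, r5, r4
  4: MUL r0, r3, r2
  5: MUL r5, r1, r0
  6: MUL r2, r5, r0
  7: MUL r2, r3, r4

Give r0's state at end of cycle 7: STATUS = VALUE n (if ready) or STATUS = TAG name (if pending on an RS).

STATUS = TAG Mul2

cycle 1: issue MUL r0<-Mul1 // r0:Mul1,r1:5,r2:5,r3:5,r4:4,r5:1
cycle 2: issue MUL r3<-Mul2 // r0:Mul1,r1:5,r2:5,r3:Mul2,r4:4,r5:1
cycle 3: stall // r0:Mul1,r1:5,r2:5,r3:Mul2,r4:4,r5:1
cycle 4: stall // r0:Mul1,r1:5,r2:5,r3:Mul2,r4:4,r5:1
cycle 5: CDB Mul1=16; issue MUL r5<-Mul1 // r0:16,r1:5,r2:5,r3:Mul2,r4:4,r5:Mul1
cycle 6: CDB Mul2=25; issue ADD r3<-Add1 // r0:16,r1:5,r2:5,r3:Add1,r4:4,r5:Mul1
cycle 7: issue MUL r0<-Mul2 // r0:Mul2,r1:5,r2:5,r3:Add1,r4:4,r5:Mul1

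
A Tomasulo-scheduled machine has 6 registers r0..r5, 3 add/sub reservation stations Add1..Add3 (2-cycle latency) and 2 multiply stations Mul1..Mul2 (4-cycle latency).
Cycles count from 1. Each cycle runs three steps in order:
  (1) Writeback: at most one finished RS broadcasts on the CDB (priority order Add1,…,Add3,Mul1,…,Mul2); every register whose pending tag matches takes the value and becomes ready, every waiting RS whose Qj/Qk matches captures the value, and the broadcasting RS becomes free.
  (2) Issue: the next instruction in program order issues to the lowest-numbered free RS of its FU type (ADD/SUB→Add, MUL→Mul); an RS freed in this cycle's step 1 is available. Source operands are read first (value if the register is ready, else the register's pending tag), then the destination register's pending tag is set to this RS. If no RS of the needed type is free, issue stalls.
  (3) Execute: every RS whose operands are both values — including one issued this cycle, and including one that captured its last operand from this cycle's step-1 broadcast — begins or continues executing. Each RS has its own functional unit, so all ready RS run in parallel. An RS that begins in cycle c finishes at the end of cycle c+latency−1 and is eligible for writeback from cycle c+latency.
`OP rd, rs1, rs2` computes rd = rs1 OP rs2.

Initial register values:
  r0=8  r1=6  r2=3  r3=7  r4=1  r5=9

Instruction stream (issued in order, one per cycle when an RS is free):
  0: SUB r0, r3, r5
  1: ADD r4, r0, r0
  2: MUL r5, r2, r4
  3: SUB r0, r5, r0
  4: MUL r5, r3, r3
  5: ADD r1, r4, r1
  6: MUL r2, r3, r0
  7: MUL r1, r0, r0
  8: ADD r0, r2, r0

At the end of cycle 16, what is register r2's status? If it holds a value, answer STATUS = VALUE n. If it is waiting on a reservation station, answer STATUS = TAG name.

cycle 1: issue SUB r0<-Add1 // r0:Add1,r1:6,r2:3,r3:7,r4:1,r5:9
cycle 2: issue ADD r4<-Add2 // r0:Add1,r1:6,r2:3,r3:7,r4:Add2,r5:9
cycle 3: CDB Add1=-2; issue MUL r5<-Mul1 // r0:-2,r1:6,r2:3,r3:7,r4:Add2,r5:Mul1
cycle 4: issue SUB r0<-Add1 // r0:Add1,r1:6,r2:3,r3:7,r4:Add2,r5:Mul1
cycle 5: CDB Add2=-4; issue MUL r5<-Mul2 // r0:Add1,r1:6,r2:3,r3:7,r4:-4,r5:Mul2
cycle 6: issue ADD r1<-Add2 // r0:Add1,r1:Add2,r2:3,r3:7,r4:-4,r5:Mul2
cycle 7: stall // r0:Add1,r1:Add2,r2:3,r3:7,r4:-4,r5:Mul2
cycle 8: CDB Add2=2; stall // r0:Add1,r1:2,r2:3,r3:7,r4:-4,r5:Mul2
cycle 9: CDB Mul1=-12; issue MUL r2<-Mul1 // r0:Add1,r1:2,r2:Mul1,r3:7,r4:-4,r5:Mul2
cycle 10: CDB Mul2=49; issue MUL r1<-Mul2 // r0:Add1,r1:Mul2,r2:Mul1,r3:7,r4:-4,r5:49
cycle 11: CDB Add1=-10; issue ADD r0<-Add1 // r0:Add1,r1:Mul2,r2:Mul1,r3:7,r4:-4,r5:49
cycle 12: - // r0:Add1,r1:Mul2,r2:Mul1,r3:7,r4:-4,r5:49
cycle 13: - // r0:Add1,r1:Mul2,r2:Mul1,r3:7,r4:-4,r5:49
cycle 14: - // r0:Add1,r1:Mul2,r2:Mul1,r3:7,r4:-4,r5:49
cycle 15: CDB Mul1=-70 // r0:Add1,r1:Mul2,r2:-70,r3:7,r4:-4,r5:49
cycle 16: CDB Mul2=100 // r0:Add1,r1:100,r2:-70,r3:7,r4:-4,r5:49

STATUS = VALUE -70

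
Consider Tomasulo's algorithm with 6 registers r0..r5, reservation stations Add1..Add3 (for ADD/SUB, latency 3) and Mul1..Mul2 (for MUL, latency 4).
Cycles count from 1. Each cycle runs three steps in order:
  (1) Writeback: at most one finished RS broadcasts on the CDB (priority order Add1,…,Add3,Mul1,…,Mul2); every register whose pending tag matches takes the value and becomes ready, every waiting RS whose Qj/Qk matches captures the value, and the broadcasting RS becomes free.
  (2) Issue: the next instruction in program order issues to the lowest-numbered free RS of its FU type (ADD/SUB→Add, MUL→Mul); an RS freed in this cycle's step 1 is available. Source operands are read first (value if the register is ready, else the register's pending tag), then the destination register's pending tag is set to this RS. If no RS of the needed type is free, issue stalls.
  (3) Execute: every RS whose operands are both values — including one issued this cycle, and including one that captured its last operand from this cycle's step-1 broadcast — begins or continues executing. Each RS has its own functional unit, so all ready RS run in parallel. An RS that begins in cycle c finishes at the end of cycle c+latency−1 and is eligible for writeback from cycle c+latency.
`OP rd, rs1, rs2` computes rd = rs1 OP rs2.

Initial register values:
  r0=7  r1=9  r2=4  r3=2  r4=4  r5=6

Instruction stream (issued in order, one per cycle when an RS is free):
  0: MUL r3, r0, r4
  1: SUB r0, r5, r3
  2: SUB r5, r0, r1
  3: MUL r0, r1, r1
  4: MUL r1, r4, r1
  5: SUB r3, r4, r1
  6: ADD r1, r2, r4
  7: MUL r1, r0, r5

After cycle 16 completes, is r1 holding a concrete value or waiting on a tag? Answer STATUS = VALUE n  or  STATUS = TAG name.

  c1: issue MUL r3<-Mul1  regs: r0:7,r1:9,r2:4,r3:Mul1,r4:4,r5:6
  c2: issue SUB r0<-Add1  regs: r0:Add1,r1:9,r2:4,r3:Mul1,r4:4,r5:6
  c3: issue SUB r5<-Add2  regs: r0:Add1,r1:9,r2:4,r3:Mul1,r4:4,r5:Add2
  c4: issue MUL r0<-Mul2  regs: r0:Mul2,r1:9,r2:4,r3:Mul1,r4:4,r5:Add2
  c5: CDB Mul1=28; issue MUL r1<-Mul1  regs: r0:Mul2,r1:Mul1,r2:4,r3:28,r4:4,r5:Add2
  c6: issue SUB r3<-Add3  regs: r0:Mul2,r1:Mul1,r2:4,r3:Add3,r4:4,r5:Add2
  c7: stall  regs: r0:Mul2,r1:Mul1,r2:4,r3:Add3,r4:4,r5:Add2
  c8: CDB Add1=-22; issue ADD r1<-Add1  regs: r0:Mul2,r1:Add1,r2:4,r3:Add3,r4:4,r5:Add2
  c9: CDB Mul1=36; issue MUL r1<-Mul1  regs: r0:Mul2,r1:Mul1,r2:4,r3:Add3,r4:4,r5:Add2
  c10: CDB Mul2=81  regs: r0:81,r1:Mul1,r2:4,r3:Add3,r4:4,r5:Add2
  c11: CDB Add1=8  regs: r0:81,r1:Mul1,r2:4,r3:Add3,r4:4,r5:Add2
  c12: CDB Add2=-31  regs: r0:81,r1:Mul1,r2:4,r3:Add3,r4:4,r5:-31
  c13: CDB Add3=-32  regs: r0:81,r1:Mul1,r2:4,r3:-32,r4:4,r5:-31
  c14: -  regs: r0:81,r1:Mul1,r2:4,r3:-32,r4:4,r5:-31
  c15: -  regs: r0:81,r1:Mul1,r2:4,r3:-32,r4:4,r5:-31
  c16: CDB Mul1=-2511  regs: r0:81,r1:-2511,r2:4,r3:-32,r4:4,r5:-31

STATUS = VALUE -2511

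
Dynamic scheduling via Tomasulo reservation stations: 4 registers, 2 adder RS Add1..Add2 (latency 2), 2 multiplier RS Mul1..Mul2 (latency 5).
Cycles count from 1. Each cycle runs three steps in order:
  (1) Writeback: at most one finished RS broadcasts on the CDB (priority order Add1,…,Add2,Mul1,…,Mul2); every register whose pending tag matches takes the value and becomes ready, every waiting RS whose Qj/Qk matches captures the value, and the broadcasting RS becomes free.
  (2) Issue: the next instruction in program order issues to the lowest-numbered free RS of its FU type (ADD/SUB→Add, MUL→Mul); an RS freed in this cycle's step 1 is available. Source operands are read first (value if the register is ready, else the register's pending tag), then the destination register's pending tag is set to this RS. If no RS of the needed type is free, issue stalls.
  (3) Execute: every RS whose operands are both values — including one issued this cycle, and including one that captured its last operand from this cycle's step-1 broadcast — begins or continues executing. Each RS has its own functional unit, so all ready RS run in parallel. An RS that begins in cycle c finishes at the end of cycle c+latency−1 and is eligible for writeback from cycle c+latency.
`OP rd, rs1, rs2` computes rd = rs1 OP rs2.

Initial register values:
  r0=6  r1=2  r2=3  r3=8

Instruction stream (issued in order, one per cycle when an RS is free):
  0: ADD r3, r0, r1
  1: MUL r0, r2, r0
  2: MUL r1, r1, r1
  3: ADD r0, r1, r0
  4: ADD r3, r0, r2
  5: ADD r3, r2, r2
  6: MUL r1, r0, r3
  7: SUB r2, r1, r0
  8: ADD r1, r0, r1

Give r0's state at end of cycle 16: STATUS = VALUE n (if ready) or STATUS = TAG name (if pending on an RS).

STATUS = VALUE 22

cycle 1: issue ADD r3<-Add1 // r0:6,r1:2,r2:3,r3:Add1
cycle 2: issue MUL r0<-Mul1 // r0:Mul1,r1:2,r2:3,r3:Add1
cycle 3: CDB Add1=8; issue MUL r1<-Mul2 // r0:Mul1,r1:Mul2,r2:3,r3:8
cycle 4: issue ADD r0<-Add1 // r0:Add1,r1:Mul2,r2:3,r3:8
cycle 5: issue ADD r3<-Add2 // r0:Add1,r1:Mul2,r2:3,r3:Add2
cycle 6: stall // r0:Add1,r1:Mul2,r2:3,r3:Add2
cycle 7: CDB Mul1=18; stall // r0:Add1,r1:Mul2,r2:3,r3:Add2
cycle 8: CDB Mul2=4; stall // r0:Add1,r1:4,r2:3,r3:Add2
cycle 9: stall // r0:Add1,r1:4,r2:3,r3:Add2
cycle 10: CDB Add1=22; issue ADD r3<-Add1 // r0:22,r1:4,r2:3,r3:Add1
cycle 11: issue MUL r1<-Mul1 // r0:22,r1:Mul1,r2:3,r3:Add1
cycle 12: CDB Add1=6; issue SUB r2<-Add1 // r0:22,r1:Mul1,r2:Add1,r3:6
cycle 13: CDB Add2=25; issue ADD r1<-Add2 // r0:22,r1:Add2,r2:Add1,r3:6
cycle 14: - // r0:22,r1:Add2,r2:Add1,r3:6
cycle 15: - // r0:22,r1:Add2,r2:Add1,r3:6
cycle 16: - // r0:22,r1:Add2,r2:Add1,r3:6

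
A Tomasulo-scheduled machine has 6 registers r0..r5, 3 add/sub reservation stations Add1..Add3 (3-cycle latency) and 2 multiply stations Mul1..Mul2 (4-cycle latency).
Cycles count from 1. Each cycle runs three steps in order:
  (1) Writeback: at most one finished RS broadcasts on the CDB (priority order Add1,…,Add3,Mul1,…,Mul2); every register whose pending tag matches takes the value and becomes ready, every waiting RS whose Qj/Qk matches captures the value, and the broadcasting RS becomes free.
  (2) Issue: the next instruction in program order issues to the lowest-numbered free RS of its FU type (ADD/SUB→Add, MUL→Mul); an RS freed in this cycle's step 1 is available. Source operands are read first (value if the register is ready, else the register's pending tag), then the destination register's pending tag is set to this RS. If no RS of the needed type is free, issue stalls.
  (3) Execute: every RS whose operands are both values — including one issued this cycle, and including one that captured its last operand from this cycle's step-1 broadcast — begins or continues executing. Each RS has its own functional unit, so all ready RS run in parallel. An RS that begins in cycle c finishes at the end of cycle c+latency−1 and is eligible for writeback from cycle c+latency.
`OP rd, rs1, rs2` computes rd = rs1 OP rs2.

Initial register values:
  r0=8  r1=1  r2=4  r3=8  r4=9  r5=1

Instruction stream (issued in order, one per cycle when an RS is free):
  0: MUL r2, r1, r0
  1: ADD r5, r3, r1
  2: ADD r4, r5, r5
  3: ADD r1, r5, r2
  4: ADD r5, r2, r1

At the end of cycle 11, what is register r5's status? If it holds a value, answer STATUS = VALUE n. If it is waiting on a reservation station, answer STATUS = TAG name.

  c1: issue MUL r2<-Mul1  regs: r0:8,r1:1,r2:Mul1,r3:8,r4:9,r5:1
  c2: issue ADD r5<-Add1  regs: r0:8,r1:1,r2:Mul1,r3:8,r4:9,r5:Add1
  c3: issue ADD r4<-Add2  regs: r0:8,r1:1,r2:Mul1,r3:8,r4:Add2,r5:Add1
  c4: issue ADD r1<-Add3  regs: r0:8,r1:Add3,r2:Mul1,r3:8,r4:Add2,r5:Add1
  c5: CDB Add1=9; issue ADD r5<-Add1  regs: r0:8,r1:Add3,r2:Mul1,r3:8,r4:Add2,r5:Add1
  c6: CDB Mul1=8  regs: r0:8,r1:Add3,r2:8,r3:8,r4:Add2,r5:Add1
  c7: -  regs: r0:8,r1:Add3,r2:8,r3:8,r4:Add2,r5:Add1
  c8: CDB Add2=18  regs: r0:8,r1:Add3,r2:8,r3:8,r4:18,r5:Add1
  c9: CDB Add3=17  regs: r0:8,r1:17,r2:8,r3:8,r4:18,r5:Add1
  c10: -  regs: r0:8,r1:17,r2:8,r3:8,r4:18,r5:Add1
  c11: -  regs: r0:8,r1:17,r2:8,r3:8,r4:18,r5:Add1

STATUS = TAG Add1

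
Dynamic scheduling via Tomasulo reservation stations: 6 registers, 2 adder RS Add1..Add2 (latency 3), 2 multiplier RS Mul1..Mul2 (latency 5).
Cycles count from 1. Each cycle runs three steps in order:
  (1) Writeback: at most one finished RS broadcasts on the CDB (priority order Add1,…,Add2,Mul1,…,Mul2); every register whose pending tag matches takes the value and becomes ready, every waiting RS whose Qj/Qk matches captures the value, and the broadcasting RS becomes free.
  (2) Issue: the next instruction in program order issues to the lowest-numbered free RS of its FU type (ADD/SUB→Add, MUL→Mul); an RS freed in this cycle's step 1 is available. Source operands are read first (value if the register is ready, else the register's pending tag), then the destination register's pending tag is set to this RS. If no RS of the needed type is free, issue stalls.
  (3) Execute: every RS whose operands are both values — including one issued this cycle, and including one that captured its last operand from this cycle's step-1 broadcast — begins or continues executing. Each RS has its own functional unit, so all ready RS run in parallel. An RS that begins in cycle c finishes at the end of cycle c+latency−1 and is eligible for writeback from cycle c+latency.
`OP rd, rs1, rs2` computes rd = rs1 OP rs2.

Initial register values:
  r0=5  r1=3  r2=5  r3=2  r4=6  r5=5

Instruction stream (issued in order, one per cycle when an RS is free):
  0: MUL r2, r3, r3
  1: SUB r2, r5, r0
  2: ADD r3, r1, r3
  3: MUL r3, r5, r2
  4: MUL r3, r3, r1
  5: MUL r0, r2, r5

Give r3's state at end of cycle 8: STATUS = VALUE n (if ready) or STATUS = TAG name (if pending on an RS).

  c1: issue MUL r2<-Mul1  regs: r0:5,r1:3,r2:Mul1,r3:2,r4:6,r5:5
  c2: issue SUB r2<-Add1  regs: r0:5,r1:3,r2:Add1,r3:2,r4:6,r5:5
  c3: issue ADD r3<-Add2  regs: r0:5,r1:3,r2:Add1,r3:Add2,r4:6,r5:5
  c4: issue MUL r3<-Mul2  regs: r0:5,r1:3,r2:Add1,r3:Mul2,r4:6,r5:5
  c5: CDB Add1=0; stall  regs: r0:5,r1:3,r2:0,r3:Mul2,r4:6,r5:5
  c6: CDB Add2=5; stall  regs: r0:5,r1:3,r2:0,r3:Mul2,r4:6,r5:5
  c7: CDB Mul1=4; issue MUL r3<-Mul1  regs: r0:5,r1:3,r2:0,r3:Mul1,r4:6,r5:5
  c8: stall  regs: r0:5,r1:3,r2:0,r3:Mul1,r4:6,r5:5

STATUS = TAG Mul1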